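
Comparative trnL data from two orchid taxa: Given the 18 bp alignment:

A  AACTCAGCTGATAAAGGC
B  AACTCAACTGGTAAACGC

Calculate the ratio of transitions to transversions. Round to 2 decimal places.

2.00

Transitions are A↔G and C↔T; transversions are all other mismatches.
Transitions: 2. Transversions: 1.
R = 2/1 = 2.00.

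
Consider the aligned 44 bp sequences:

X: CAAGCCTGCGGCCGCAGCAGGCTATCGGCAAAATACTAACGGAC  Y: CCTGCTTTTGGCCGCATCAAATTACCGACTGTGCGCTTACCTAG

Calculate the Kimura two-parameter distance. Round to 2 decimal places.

0.80

Of 44 sites, 11 differences are transitions and 10 are transversions, so P = 11/44 = 0.25 and Q = 10/44 ≈ 0.227273.
Under the Kimura two-parameter model, d = −½ ln(1 − 2P − Q) − ¼ ln(1 − 2Q).
1 − 2P − Q = 0.272727, giving −½ ln(0.272727) = 0.649642.
1 − 2Q = 0.545454, giving −¼ ln(0.545454) = 0.151534.
d = 0.649642 + 0.151534 = 0.801176.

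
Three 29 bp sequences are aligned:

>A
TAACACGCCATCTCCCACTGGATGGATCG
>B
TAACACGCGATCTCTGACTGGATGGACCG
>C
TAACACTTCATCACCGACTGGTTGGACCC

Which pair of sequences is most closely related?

A and B

A–B: 4/29 differ, p = 0.138, d = 0.152.
A–C: 7/29 differ, p = 0.241, d = 0.291.
B–C: 7/29 differ, p = 0.241, d = 0.291.
The smallest distance is between A and B.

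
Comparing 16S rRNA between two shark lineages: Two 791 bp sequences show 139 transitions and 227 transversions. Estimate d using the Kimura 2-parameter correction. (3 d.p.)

P = 139/791 ≈ 0.175727 and Q = 227/791 ≈ 0.286979.
Under the Kimura two-parameter model, d = −½ ln(1 − 2P − Q) − ¼ ln(1 − 2Q).
1 − 2P − Q = 0.361567, giving −½ ln(0.361567) = 0.508654.
1 − 2Q = 0.426042, giving −¼ ln(0.426042) = 0.213304.
d = 0.508654 + 0.213304 = 0.721958.

0.722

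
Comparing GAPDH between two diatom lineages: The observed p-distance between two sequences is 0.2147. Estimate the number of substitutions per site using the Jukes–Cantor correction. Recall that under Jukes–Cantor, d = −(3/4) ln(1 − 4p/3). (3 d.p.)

0.253

d = −(3/4) ln(1 − 4p/3) = −0.75 ln(1 − 0.286267) = −0.75 ln(0.713733)
  = −0.75 × (-0.337246) = 0.252935 substitutions/site.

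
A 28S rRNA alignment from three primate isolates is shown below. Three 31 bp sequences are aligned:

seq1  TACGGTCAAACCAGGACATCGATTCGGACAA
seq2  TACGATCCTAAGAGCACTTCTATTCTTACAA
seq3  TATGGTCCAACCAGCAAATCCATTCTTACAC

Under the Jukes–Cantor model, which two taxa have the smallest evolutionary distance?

seq1–seq2: 10/31 differ, p = 0.323, d = 0.422.
seq1–seq3: 8/31 differ, p = 0.258, d = 0.316.
seq2–seq3: 9/31 differ, p = 0.290, d = 0.367.
The smallest distance is between seq1 and seq3.

seq1 and seq3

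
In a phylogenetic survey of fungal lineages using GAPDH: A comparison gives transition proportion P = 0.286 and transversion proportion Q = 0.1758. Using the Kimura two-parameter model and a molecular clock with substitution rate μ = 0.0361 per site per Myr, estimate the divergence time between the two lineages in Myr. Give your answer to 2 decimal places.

Under the Kimura two-parameter model, d = −½ ln(1 − 2P − Q) − ¼ ln(1 − 2Q).
1 − 2P − Q = 0.2522, giving −½ ln(0.2522) = 0.688766.
1 − 2Q = 0.6484, giving −¼ ln(0.6484) = 0.108312.
d = 0.688766 + 0.108312 = 0.797078.
Under a molecular clock d = 2μt, so t = d/(2μ) = 0.797078 / (2 × 0.0361) = 11.04 Myr.

11.04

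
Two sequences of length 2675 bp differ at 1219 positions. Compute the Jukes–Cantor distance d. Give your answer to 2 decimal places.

0.70

p = 1219/2675 ≈ 0.455701.
d = −(3/4) ln(1 − 4p/3) = −0.75 ln(1 − 0.607601) = −0.75 ln(0.392399)
  = −0.75 × (-0.935476) = 0.701607 substitutions/site.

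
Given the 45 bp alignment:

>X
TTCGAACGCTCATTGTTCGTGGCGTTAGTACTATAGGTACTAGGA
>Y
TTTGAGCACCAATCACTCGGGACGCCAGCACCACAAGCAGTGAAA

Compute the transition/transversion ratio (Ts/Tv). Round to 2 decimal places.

6.00

Transitions are A↔G and C↔T; transversions are all other mismatches.
Transitions: 18. Transversions: 3.
R = 18/3 = 6.00.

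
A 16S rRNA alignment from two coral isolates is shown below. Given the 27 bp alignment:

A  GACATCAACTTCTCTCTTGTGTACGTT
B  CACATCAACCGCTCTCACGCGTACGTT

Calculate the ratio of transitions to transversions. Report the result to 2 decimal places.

Transitions are A↔G and C↔T; transversions are all other mismatches.
Transitions: 3. Transversions: 3.
R = 3/3 = 1.00.

1.00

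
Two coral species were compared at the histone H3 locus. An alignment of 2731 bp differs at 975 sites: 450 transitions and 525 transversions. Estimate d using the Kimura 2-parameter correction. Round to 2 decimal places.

P = 450/2731 ≈ 0.164775 and Q = 525/2731 ≈ 0.192237.
Under the Kimura two-parameter model, d = −½ ln(1 − 2P − Q) − ¼ ln(1 − 2Q).
1 − 2P − Q = 0.478213, giving −½ ln(0.478213) = 0.368850.
1 − 2Q = 0.615526, giving −¼ ln(0.615526) = 0.121320.
d = 0.368850 + 0.121320 = 0.490170.

0.49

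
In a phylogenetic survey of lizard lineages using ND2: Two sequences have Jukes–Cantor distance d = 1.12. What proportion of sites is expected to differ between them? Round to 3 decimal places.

p = (3/4)(1 − e^(−4d/3)) = 0.75 × (1 − e^(-1.493333)) = 0.75 × (1 − 0.224623) = 0.581533.

0.582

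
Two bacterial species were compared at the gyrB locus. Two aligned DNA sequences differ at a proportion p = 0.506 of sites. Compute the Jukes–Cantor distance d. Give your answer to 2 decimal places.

0.84

d = −(3/4) ln(1 − 4p/3) = −0.75 ln(1 − 0.674667) = −0.75 ln(0.325333)
  = −0.75 × (-1.122906) = 0.842180 substitutions/site.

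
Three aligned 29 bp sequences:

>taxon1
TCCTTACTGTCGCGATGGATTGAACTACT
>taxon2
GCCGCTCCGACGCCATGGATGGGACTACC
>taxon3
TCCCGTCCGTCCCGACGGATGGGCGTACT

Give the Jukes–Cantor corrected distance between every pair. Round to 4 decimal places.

taxon1–taxon2: 10/29 sites differ → p ≈ 0.344828, d = −0.75 ln(1 − 0.459771) = 0.461822 ≈ 0.4618.
taxon1–taxon3: 10/29 sites differ → p ≈ 0.344828, d = −0.75 ln(1 − 0.459771) = 0.461822 ≈ 0.4618.
taxon2–taxon3: 10/29 sites differ → p ≈ 0.344828, d = −0.75 ln(1 − 0.459771) = 0.461822 ≈ 0.4618.

d(taxon1,taxon2) = 0.4618, d(taxon1,taxon3) = 0.4618, d(taxon2,taxon3) = 0.4618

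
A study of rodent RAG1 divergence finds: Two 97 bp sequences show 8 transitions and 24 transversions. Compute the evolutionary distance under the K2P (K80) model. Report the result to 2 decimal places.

0.44

P = 8/97 ≈ 0.082474 and Q = 24/97 ≈ 0.247423.
Under the Kimura two-parameter model, d = −½ ln(1 − 2P − Q) − ¼ ln(1 − 2Q).
1 − 2P − Q = 0.587629, giving −½ ln(0.587629) = 0.265830.
1 − 2Q = 0.505154, giving −¼ ln(0.505154) = 0.170723.
d = 0.265830 + 0.170723 = 0.436553.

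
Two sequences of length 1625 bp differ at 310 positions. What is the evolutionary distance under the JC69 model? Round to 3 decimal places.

0.220

p = 310/1625 ≈ 0.190769.
d = −(3/4) ln(1 − 4p/3) = −0.75 ln(1 − 0.254359) = −0.75 ln(0.745641)
  = −0.75 × (-0.293511) = 0.220133 substitutions/site.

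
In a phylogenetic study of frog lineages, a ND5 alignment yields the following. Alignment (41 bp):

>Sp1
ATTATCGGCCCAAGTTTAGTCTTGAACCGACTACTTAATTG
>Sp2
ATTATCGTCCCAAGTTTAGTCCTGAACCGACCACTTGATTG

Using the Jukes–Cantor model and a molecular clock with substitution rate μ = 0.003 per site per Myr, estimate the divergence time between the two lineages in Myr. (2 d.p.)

The sequences differ at 4 of 41 sites (8, 22, 32, 37), so p = 4/41 ≈ 0.097561.
d = −(3/4) ln(1 − 4p/3) = −0.75 ln(1 − 0.130081) = −0.75 ln(0.869919)
  = −0.75 × (-0.139355) = 0.104516 substitutions/site.
Under a molecular clock d = 2μt, so t = d/(2μ) = 0.104516 / (2 × 0.003) = 17.42 Myr.

17.42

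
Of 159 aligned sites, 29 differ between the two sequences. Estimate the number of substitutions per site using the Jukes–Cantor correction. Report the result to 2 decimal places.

p = 29/159 ≈ 0.18239.
d = −(3/4) ln(1 − 4p/3) = −0.75 ln(1 − 0.243187) = −0.75 ln(0.756813)
  = −0.75 × (-0.278639) = 0.208979 substitutions/site.

0.21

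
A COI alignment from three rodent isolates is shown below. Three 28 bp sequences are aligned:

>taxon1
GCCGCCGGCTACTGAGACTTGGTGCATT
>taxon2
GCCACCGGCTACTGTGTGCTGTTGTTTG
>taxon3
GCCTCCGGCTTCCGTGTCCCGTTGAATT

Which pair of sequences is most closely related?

taxon1–taxon2: 9/28 differ, p = 0.321, d = 0.420.
taxon1–taxon3: 9/28 differ, p = 0.321, d = 0.420.
taxon2–taxon3: 8/28 differ, p = 0.286, d = 0.360.
The smallest distance is between taxon2 and taxon3.

taxon2 and taxon3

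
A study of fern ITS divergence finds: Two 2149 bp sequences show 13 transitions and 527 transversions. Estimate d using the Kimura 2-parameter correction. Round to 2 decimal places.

0.32

P = 13/2149 ≈ 0.006049 and Q = 527/2149 ≈ 0.24523.
Under the Kimura two-parameter model, d = −½ ln(1 − 2P − Q) − ¼ ln(1 − 2Q).
1 − 2P − Q = 0.742672, giving −½ ln(0.742672) = 0.148750.
1 − 2Q = 0.50954, giving −¼ ln(0.50954) = 0.168562.
d = 0.148750 + 0.168562 = 0.317312.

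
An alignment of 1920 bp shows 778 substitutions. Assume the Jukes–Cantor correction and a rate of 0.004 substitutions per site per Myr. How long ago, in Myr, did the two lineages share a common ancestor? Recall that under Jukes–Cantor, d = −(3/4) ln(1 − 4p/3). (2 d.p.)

p = 778/1920 ≈ 0.405208.
d = −(3/4) ln(1 − 4p/3) = −0.75 ln(1 − 0.540277) = −0.75 ln(0.459723)
  = −0.75 × (-0.777131) = 0.582848 substitutions/site.
Under a molecular clock d = 2μt, so t = d/(2μ) = 0.582848 / (2 × 0.004) = 72.86 Myr.

72.86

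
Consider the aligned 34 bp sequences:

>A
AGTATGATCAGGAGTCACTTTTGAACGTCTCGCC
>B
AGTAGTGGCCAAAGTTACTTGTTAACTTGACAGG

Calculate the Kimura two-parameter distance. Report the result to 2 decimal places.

Of 34 sites, 5 differences are transitions and 11 are transversions, so P = 5/34 ≈ 0.147059 and Q = 11/34 ≈ 0.323529.
Under the Kimura two-parameter model, d = −½ ln(1 − 2P − Q) − ¼ ln(1 − 2Q).
1 − 2P − Q = 0.382353, giving −½ ln(0.382353) = 0.480706.
1 − 2Q = 0.352942, giving −¼ ln(0.352942) = 0.260363.
d = 0.480706 + 0.260363 = 0.741069.

0.74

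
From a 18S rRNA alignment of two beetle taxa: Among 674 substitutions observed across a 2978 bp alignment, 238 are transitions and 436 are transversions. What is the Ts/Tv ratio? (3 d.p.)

R = 238/436 = 0.545871… ≈ 0.546 (to 3 d.p.).

0.546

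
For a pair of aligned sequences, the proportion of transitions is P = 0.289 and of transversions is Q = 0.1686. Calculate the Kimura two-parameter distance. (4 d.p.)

Under the Kimura two-parameter model, d = −½ ln(1 − 2P − Q) − ¼ ln(1 − 2Q).
1 − 2P − Q = 0.2534, giving −½ ln(0.2534) = 0.686393.
1 − 2Q = 0.6628, giving −¼ ln(0.6628) = 0.102820.
d = 0.686393 + 0.102820 = 0.789213.

0.7892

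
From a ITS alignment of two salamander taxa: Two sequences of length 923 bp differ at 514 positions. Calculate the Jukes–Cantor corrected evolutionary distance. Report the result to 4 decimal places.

1.0176

p = 514/923 ≈ 0.55688.
d = −(3/4) ln(1 − 4p/3) = −0.75 ln(1 − 0.742507) = −0.75 ln(0.257493)
  = −0.75 × (-1.356763) = 1.017572 substitutions/site.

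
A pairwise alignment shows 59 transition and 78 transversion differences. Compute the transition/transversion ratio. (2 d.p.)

R = 59/78 = 0.756410… ≈ 0.76 (to 2 d.p.).

0.76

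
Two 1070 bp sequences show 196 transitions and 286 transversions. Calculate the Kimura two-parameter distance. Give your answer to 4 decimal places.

0.6933

P = 196/1070 ≈ 0.183178 and Q = 286/1070 ≈ 0.26729.
Under the Kimura two-parameter model, d = −½ ln(1 − 2P − Q) − ¼ ln(1 − 2Q).
1 − 2P − Q = 0.366354, giving −½ ln(0.366354) = 0.502078.
1 − 2Q = 0.46542, giving −¼ ln(0.46542) = 0.191204.
d = 0.502078 + 0.191204 = 0.693282.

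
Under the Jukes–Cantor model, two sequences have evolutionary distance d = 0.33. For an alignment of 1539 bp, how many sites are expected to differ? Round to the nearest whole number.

411

Invert JC69: p = (3/4)(1 − e^(−4d/3)) = 0.75 × (1 − e^(-0.44)) = 0.75 × (1 − 0.644036) = 0.266973.
Expected differing sites = pL ≈ 0.266973 × 1539 = 410.871447 ≈ 411.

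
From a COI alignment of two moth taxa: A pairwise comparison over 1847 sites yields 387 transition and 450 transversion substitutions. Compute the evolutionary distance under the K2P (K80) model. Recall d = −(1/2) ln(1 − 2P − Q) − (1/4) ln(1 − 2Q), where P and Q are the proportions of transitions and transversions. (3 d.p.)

P = 387/1847 ≈ 0.209529 and Q = 450/1847 ≈ 0.243638.
Under the Kimura two-parameter model, d = −½ ln(1 − 2P − Q) − ¼ ln(1 − 2Q).
1 − 2P − Q = 0.337304, giving −½ ln(0.337304) = 0.543385.
1 − 2Q = 0.512724, giving −¼ ln(0.512724) = 0.167004.
d = 0.543385 + 0.167004 = 0.710389.

0.710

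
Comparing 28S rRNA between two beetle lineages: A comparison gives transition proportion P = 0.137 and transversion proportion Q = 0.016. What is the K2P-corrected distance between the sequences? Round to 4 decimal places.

Under the Kimura two-parameter model, d = −½ ln(1 − 2P − Q) − ¼ ln(1 − 2Q).
1 − 2P − Q = 0.71, giving −½ ln(0.71) = 0.171245.
1 − 2Q = 0.968, giving −¼ ln(0.968) = 0.008131.
d = 0.171245 + 0.008131 = 0.179376.

0.1794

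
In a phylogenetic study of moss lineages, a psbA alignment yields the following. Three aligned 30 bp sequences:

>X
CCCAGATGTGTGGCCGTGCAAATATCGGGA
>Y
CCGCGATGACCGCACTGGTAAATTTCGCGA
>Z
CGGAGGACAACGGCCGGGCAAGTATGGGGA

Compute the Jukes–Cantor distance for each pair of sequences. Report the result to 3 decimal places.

X–Y: 12/30 sites differ → p = 0.4, d = −0.75 ln(1 − 0.533333) = 0.571605 ≈ 0.572.
X–Z: 11/30 sites differ → p ≈ 0.366667, d = −0.75 ln(1 − 0.488889) = 0.503376 ≈ 0.503.
Y–Z: 14/30 sites differ → p ≈ 0.466667, d = −0.75 ln(1 − 0.622223) = 0.730088 ≈ 0.730.

d(X,Y) = 0.572, d(X,Z) = 0.503, d(Y,Z) = 0.730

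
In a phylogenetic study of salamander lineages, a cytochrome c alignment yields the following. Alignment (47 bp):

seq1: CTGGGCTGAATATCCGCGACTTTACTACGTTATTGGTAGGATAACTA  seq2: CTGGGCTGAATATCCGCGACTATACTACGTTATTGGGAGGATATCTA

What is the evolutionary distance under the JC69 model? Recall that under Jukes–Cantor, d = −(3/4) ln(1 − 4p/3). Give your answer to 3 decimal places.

The sequences differ at 3 of 47 sites (22, 37, 44), so p = 3/47 ≈ 0.06383.
d = −(3/4) ln(1 − 4p/3) = −0.75 ln(1 − 0.085107) = −0.75 ln(0.914893)
  = −0.75 × (-0.088948) = 0.066711 substitutions/site.

0.067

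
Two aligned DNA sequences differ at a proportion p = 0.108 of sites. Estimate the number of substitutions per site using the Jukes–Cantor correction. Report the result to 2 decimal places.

0.12

d = −(3/4) ln(1 − 4p/3) = −0.75 ln(1 − 0.144) = −0.75 ln(0.856)
  = −0.75 × (-0.155485) = 0.116614 substitutions/site.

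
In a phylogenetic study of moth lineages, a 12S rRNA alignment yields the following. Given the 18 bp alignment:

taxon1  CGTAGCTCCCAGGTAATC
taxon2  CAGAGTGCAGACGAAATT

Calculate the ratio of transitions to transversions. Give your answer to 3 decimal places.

0.500

Transitions are A↔G and C↔T; transversions are all other mismatches.
Transitions: 3. Transversions: 6.
R = 3/6 = 0.500.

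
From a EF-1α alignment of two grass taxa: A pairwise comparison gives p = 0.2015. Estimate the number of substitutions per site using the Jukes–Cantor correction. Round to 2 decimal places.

d = −(3/4) ln(1 − 4p/3) = −0.75 ln(1 − 0.268667) = −0.75 ln(0.731333)
  = −0.75 × (-0.312886) = 0.234665 substitutions/site.

0.23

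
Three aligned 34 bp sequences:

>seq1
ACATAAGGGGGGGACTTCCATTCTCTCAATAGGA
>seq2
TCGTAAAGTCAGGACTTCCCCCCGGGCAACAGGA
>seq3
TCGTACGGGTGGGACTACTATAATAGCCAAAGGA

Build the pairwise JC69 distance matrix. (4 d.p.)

seq1–seq2: 13/34 sites differ → p ≈ 0.382353, d = −0.75 ln(1 − 0.509804) = 0.534712 ≈ 0.5347.
seq1–seq3: 12/34 sites differ → p ≈ 0.352941, d = −0.75 ln(1 − 0.470588) = 0.476991 ≈ 0.4770.
seq2–seq3: 15/34 sites differ → p ≈ 0.441176, d = −0.75 ln(1 − 0.588235) = 0.665477 ≈ 0.6655.

d(seq1,seq2) = 0.5347, d(seq1,seq3) = 0.4770, d(seq2,seq3) = 0.6655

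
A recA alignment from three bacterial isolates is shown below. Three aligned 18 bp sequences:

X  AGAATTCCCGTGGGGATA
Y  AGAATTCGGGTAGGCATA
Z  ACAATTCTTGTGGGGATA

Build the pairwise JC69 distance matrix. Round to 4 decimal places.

d(X,Y) = 0.2635, d(X,Z) = 0.1885, d(Y,Z) = 0.3470

X–Y: 4/18 sites differ → p ≈ 0.222222, d = −0.75 ln(1 − 0.296296) = 0.263548 ≈ 0.2635.
X–Z: 3/18 sites differ → p ≈ 0.166667, d = −0.75 ln(1 − 0.222223) = 0.188487 ≈ 0.1885.
Y–Z: 5/18 sites differ → p ≈ 0.277778, d = −0.75 ln(1 − 0.370371) = 0.346968 ≈ 0.3470.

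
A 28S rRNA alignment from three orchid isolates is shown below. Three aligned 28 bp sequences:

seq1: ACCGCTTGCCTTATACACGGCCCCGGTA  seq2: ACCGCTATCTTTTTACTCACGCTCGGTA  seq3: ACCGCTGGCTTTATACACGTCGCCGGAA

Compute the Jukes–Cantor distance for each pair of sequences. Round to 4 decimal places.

seq1–seq2: 9/28 sites differ → p ≈ 0.321429, d = −0.75 ln(1 − 0.428572) = 0.419713 ≈ 0.4197.
seq1–seq3: 5/28 sites differ → p ≈ 0.178571, d = −0.75 ln(1 − 0.238095) = 0.203950 ≈ 0.2040.
seq2–seq3: 10/28 sites differ → p ≈ 0.357143, d = −0.75 ln(1 − 0.476191) = 0.484971 ≈ 0.4850.

d(seq1,seq2) = 0.4197, d(seq1,seq3) = 0.2040, d(seq2,seq3) = 0.4850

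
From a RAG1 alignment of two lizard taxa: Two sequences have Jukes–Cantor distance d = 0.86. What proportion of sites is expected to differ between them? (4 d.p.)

0.5117

p = (3/4)(1 − e^(−4d/3)) = 0.75 × (1 − e^(-1.146667)) = 0.75 × (1 − 0.317694) = 0.511730.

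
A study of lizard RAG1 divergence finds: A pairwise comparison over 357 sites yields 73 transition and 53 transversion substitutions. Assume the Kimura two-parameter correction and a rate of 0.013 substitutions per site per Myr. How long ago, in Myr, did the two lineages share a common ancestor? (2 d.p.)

P = 73/357 ≈ 0.204482 and Q = 53/357 ≈ 0.148459.
Under the Kimura two-parameter model, d = −½ ln(1 − 2P − Q) − ¼ ln(1 − 2Q).
1 − 2P − Q = 0.442577, giving −½ ln(0.442577) = 0.407570.
1 − 2Q = 0.703082, giving −¼ ln(0.703082) = 0.088070.
d = 0.407570 + 0.088070 = 0.495640.
Under a molecular clock d = 2μt, so t = d/(2μ) = 0.495640 / (2 × 0.013) = 19.06 Myr.

19.06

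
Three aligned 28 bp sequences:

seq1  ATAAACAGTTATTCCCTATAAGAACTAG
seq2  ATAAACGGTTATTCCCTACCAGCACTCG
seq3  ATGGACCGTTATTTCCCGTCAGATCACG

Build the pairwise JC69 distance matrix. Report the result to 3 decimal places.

d(seq1,seq2) = 0.204, d(seq1,seq3) = 0.485, d(seq2,seq3) = 0.485

seq1–seq2: 5/28 sites differ → p ≈ 0.178571, d = −0.75 ln(1 − 0.238095) = 0.203950 ≈ 0.204.
seq1–seq3: 10/28 sites differ → p ≈ 0.357143, d = −0.75 ln(1 − 0.476191) = 0.484971 ≈ 0.485.
seq2–seq3: 10/28 sites differ → p ≈ 0.357143, d = −0.75 ln(1 − 0.476191) = 0.484971 ≈ 0.485.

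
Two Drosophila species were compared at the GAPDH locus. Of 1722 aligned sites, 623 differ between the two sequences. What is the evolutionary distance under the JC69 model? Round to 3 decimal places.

0.494

p = 623/1722 ≈ 0.361789.
d = −(3/4) ln(1 − 4p/3) = −0.75 ln(1 − 0.482385) = −0.75 ln(0.517615)
  = −0.75 × (-0.658524) = 0.493893 substitutions/site.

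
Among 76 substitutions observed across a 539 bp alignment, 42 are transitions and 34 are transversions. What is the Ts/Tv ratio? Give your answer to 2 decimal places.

R = 42/34 = 1.235294… ≈ 1.24 (to 2 d.p.).

1.24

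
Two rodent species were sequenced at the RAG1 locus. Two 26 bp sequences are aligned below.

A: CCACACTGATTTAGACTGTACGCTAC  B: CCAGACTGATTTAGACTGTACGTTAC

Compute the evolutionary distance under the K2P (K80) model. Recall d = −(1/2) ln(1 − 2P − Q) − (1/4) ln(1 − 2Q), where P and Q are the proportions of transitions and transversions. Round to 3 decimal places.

Of 26 sites, 1 differences are transitions and 1 are transversions, so P = 1/26 ≈ 0.038462 and Q = 1/26 ≈ 0.038462.
Under the Kimura two-parameter model, d = −½ ln(1 − 2P − Q) − ¼ ln(1 − 2Q).
1 − 2P − Q = 0.884614, giving −½ ln(0.884614) = 0.061302.
1 − 2Q = 0.923076, giving −¼ ln(0.923076) = 0.020011.
d = 0.061302 + 0.020011 = 0.081313.

0.081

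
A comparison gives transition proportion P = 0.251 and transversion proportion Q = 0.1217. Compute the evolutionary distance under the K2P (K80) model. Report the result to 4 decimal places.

0.5584

Under the Kimura two-parameter model, d = −½ ln(1 − 2P − Q) − ¼ ln(1 − 2Q).
1 − 2P − Q = 0.3763, giving −½ ln(0.3763) = 0.488684.
1 − 2Q = 0.7566, giving −¼ ln(0.7566) = 0.069730.
d = 0.488684 + 0.069730 = 0.558414.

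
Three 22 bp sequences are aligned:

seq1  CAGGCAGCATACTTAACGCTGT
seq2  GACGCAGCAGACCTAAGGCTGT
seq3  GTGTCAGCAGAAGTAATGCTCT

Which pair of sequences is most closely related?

seq1 and seq2

seq1–seq2: 5/22 differ, p = 0.227, d = 0.271.
seq1–seq3: 8/22 differ, p = 0.364, d = 0.497.
seq2–seq3: 7/22 differ, p = 0.318, d = 0.414.
The smallest distance is between seq1 and seq2.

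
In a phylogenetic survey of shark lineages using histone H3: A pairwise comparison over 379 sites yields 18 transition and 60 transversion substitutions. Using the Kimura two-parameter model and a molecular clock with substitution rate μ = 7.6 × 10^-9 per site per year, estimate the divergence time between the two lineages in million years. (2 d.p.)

P = 18/379 ≈ 0.047493 and Q = 60/379 ≈ 0.158311.
Under the Kimura two-parameter model, d = −½ ln(1 − 2P − Q) − ¼ ln(1 − 2Q).
1 − 2P − Q = 0.746703, giving −½ ln(0.746703) = 0.146044.
1 − 2Q = 0.683378, giving −¼ ln(0.683378) = 0.095177.
d = 0.146044 + 0.095177 = 0.241221.
Under a molecular clock d = 2μt, so t = d/(2μ) = 0.241221 / (2 × 7.6 × 10^-9) = 15.87 million years.

15.87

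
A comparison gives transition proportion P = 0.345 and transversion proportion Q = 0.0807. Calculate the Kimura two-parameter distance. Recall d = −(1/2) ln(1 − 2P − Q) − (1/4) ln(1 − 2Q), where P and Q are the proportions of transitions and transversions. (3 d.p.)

Under the Kimura two-parameter model, d = −½ ln(1 − 2P − Q) − ¼ ln(1 − 2Q).
1 − 2P − Q = 0.2293, giving −½ ln(0.2293) = 0.736362.
1 − 2Q = 0.8386, giving −¼ ln(0.8386) = 0.044005.
d = 0.736362 + 0.044005 = 0.780367.

0.780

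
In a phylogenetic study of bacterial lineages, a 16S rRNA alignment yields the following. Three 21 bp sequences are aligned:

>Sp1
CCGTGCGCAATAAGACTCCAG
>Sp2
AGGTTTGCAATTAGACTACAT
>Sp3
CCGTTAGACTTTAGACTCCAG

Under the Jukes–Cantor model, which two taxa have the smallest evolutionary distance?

Sp1–Sp2: 7/21 differ, p = 0.333, d = 0.441.
Sp1–Sp3: 6/21 differ, p = 0.286, d = 0.360.
Sp2–Sp3: 8/21 differ, p = 0.381, d = 0.532.
The smallest distance is between Sp1 and Sp3.

Sp1 and Sp3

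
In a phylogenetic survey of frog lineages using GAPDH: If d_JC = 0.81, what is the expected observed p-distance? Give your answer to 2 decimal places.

p = (3/4)(1 − e^(−4d/3)) = 0.75 × (1 − e^(-1.08)) = 0.75 × (1 − 0.339596) = 0.495303.

0.50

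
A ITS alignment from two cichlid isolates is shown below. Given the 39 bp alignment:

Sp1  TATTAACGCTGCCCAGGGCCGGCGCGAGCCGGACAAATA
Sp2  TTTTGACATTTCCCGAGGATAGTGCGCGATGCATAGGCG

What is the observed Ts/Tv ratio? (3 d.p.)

2.333

Transitions are A↔G and C↔T; transversions are all other mismatches.
Transitions: 14. Transversions: 6.
R = 14/6 = 2.333333… ≈ 2.333 (to 3 d.p.).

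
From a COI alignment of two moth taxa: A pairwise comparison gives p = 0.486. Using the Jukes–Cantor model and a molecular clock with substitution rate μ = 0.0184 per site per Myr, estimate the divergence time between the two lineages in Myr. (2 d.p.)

d = −(3/4) ln(1 − 4p/3) = −0.75 ln(1 − 0.648) = −0.75 ln(0.352)
  = −0.75 × (-1.044124) = 0.783093 substitutions/site.
Under a molecular clock d = 2μt, so t = d/(2μ) = 0.783093 / (2 × 0.0184) = 21.28 Myr.

21.28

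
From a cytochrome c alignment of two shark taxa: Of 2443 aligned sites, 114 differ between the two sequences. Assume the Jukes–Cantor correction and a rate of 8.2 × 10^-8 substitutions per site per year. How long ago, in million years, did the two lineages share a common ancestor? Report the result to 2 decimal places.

0.29

p = 114/2443 ≈ 0.046664.
d = −(3/4) ln(1 − 4p/3) = −0.75 ln(1 − 0.062219) = −0.75 ln(0.937781)
  = −0.75 × (-0.064239) = 0.048179 substitutions/site.
Under a molecular clock d = 2μt, so t = d/(2μ) = 0.048179 / (2 × 8.2 × 10^-8) = 0.29 million years.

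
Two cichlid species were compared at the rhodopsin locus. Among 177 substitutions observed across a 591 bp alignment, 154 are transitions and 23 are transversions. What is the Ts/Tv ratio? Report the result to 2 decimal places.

R = 154/23 = 6.695652… ≈ 6.70 (to 2 d.p.).

6.70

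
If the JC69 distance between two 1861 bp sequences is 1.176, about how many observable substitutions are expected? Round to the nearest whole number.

Invert JC69: p = (3/4)(1 − e^(−4d/3)) = 0.75 × (1 − e^(-1.568)) = 0.75 × (1 − 0.208462) = 0.593654.
Expected differing sites = pL ≈ 0.593654 × 1861 = 1104.790094 ≈ 1105.

1105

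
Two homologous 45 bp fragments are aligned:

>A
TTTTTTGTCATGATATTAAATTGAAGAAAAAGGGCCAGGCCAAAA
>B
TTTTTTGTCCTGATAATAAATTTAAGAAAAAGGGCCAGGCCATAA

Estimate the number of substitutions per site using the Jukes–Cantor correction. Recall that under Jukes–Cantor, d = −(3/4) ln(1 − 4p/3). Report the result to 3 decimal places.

0.095

The sequences differ at 4 of 45 sites (10, 16, 23, 43), so p = 4/45 ≈ 0.088889.
d = −(3/4) ln(1 − 4p/3) = −0.75 ln(1 − 0.118519) = −0.75 ln(0.881481)
  = −0.75 × (-0.126152) = 0.094614 substitutions/site.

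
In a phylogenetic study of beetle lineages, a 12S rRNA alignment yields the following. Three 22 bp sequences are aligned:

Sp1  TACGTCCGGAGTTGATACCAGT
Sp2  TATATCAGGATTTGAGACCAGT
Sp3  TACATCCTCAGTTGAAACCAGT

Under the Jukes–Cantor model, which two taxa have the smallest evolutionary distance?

Sp1 and Sp3

Sp1–Sp2: 5/22 differ, p = 0.227, d = 0.271.
Sp1–Sp3: 4/22 differ, p = 0.182, d = 0.208.
Sp2–Sp3: 6/22 differ, p = 0.273, d = 0.339.
The smallest distance is between Sp1 and Sp3.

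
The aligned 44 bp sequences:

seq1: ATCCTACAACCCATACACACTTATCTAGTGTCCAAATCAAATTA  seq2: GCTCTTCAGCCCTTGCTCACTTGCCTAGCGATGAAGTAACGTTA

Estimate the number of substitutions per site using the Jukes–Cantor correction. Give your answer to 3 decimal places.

The sequences differ at 18 of 44 sites, so p = 18/44 ≈ 0.409091.
d = −(3/4) ln(1 − 4p/3) = −0.75 ln(1 − 0.545455) = −0.75 ln(0.454545)
  = −0.75 × (-0.788458) = 0.591344 substitutions/site.

0.591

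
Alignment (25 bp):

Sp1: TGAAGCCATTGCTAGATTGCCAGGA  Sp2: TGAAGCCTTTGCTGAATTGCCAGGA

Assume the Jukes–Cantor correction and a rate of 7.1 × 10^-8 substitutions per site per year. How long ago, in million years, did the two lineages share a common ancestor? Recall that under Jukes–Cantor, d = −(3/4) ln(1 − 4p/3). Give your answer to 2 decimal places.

0.92

The sequences differ at 3 of 25 sites (8, 14, 15), so p = 3/25 = 0.12.
d = −(3/4) ln(1 − 4p/3) = −0.75 ln(1 − 0.16) = −0.75 ln(0.84)
  = −0.75 × (-0.174353) = 0.130765 substitutions/site.
Under a molecular clock d = 2μt, so t = d/(2μ) = 0.130765 / (2 × 7.1 × 10^-8) = 0.92 million years.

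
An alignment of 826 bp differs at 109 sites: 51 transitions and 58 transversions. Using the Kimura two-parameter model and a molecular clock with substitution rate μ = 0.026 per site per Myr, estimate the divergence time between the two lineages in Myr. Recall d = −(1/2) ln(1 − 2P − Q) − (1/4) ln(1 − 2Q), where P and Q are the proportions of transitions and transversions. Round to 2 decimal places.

P = 51/826 ≈ 0.061743 and Q = 58/826 ≈ 0.070218.
Under the Kimura two-parameter model, d = −½ ln(1 − 2P − Q) − ¼ ln(1 − 2Q).
1 − 2P − Q = 0.806296, giving −½ ln(0.806296) = 0.107652.
1 − 2Q = 0.859564, giving −¼ ln(0.859564) = 0.037832.
d = 0.107652 + 0.037832 = 0.145484.
Under a molecular clock d = 2μt, so t = d/(2μ) = 0.145484 / (2 × 0.026) = 2.80 Myr.

2.80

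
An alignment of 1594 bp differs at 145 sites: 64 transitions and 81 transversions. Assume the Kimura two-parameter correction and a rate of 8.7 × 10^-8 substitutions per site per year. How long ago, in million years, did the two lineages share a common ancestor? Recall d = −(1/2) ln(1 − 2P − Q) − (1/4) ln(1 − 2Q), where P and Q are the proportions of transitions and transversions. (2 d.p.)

P = 64/1594 ≈ 0.040151 and Q = 81/1594 ≈ 0.050816.
Under the Kimura two-parameter model, d = −½ ln(1 − 2P − Q) − ¼ ln(1 − 2Q).
1 − 2P − Q = 0.868882, giving −½ ln(0.868882) = 0.070274.
1 − 2Q = 0.898368, giving −¼ ln(0.898368) = 0.026794.
d = 0.070274 + 0.026794 = 0.097068.
Under a molecular clock d = 2μt, so t = d/(2μ) = 0.097068 / (2 × 8.7 × 10^-8) = 0.56 million years.

0.56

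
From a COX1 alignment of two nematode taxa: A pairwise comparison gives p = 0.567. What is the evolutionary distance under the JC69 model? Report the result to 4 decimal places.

d = −(3/4) ln(1 − 4p/3) = −0.75 ln(1 − 0.756) = −0.75 ln(0.244)
  = −0.75 × (-1.410587) = 1.057940 substitutions/site.

1.0579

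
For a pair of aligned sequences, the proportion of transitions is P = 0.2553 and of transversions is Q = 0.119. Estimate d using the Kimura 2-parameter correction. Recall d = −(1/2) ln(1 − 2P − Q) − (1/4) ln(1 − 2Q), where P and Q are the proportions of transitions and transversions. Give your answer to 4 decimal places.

0.5645

Under the Kimura two-parameter model, d = −½ ln(1 − 2P − Q) − ¼ ln(1 − 2Q).
1 − 2P − Q = 0.3704, giving −½ ln(0.3704) = 0.496586.
1 − 2Q = 0.762, giving −¼ ln(0.762) = 0.067952.
d = 0.496586 + 0.067952 = 0.564538.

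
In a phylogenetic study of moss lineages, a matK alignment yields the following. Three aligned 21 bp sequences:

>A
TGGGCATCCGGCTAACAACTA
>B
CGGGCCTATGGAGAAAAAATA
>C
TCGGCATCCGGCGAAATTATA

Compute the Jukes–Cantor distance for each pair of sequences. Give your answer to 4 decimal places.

A–B: 8/21 sites differ → p ≈ 0.380952, d = −0.75 ln(1 − 0.507936) = 0.531860 ≈ 0.5319.
A–C: 6/21 sites differ → p ≈ 0.285714, d = −0.75 ln(1 − 0.380952) = 0.359679 ≈ 0.3597.
B–C: 8/21 sites differ → p ≈ 0.380952, d = −0.75 ln(1 − 0.507936) = 0.531860 ≈ 0.5319.

d(A,B) = 0.5319, d(A,C) = 0.3597, d(B,C) = 0.5319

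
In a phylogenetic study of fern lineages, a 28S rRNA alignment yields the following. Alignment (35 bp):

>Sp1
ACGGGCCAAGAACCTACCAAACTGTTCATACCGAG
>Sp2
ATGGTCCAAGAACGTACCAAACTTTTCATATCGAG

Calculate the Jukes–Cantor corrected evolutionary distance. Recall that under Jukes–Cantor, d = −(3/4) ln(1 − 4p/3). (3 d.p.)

0.158

The sequences differ at 5 of 35 sites (2, 5, 14, 24, 31), so p = 5/35 ≈ 0.142857.
d = −(3/4) ln(1 − 4p/3) = −0.75 ln(1 − 0.190476) = −0.75 ln(0.809524)
  = −0.75 × (-0.211309) = 0.158482 substitutions/site.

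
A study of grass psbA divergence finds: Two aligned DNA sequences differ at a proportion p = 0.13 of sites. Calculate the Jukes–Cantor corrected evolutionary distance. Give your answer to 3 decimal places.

d = −(3/4) ln(1 − 4p/3) = −0.75 ln(1 − 0.173333) = −0.75 ln(0.826667)
  = −0.75 × (-0.190353) = 0.142765 substitutions/site.

0.143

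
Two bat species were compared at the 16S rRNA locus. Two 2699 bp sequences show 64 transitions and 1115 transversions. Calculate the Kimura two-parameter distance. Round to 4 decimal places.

P = 64/2699 ≈ 0.023712 and Q = 1115/2699 ≈ 0.413116.
Under the Kimura two-parameter model, d = −½ ln(1 − 2P − Q) − ¼ ln(1 − 2Q).
1 − 2P − Q = 0.53946, giving −½ ln(0.53946) = 0.308593.
1 − 2Q = 0.173768, giving −¼ ln(0.173768) = 0.437509.
d = 0.308593 + 0.437509 = 0.746102.

0.7461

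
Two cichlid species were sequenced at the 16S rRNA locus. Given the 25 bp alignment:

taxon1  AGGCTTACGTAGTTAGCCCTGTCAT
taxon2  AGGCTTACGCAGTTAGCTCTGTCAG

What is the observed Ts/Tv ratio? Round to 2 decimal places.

Transitions are A↔G and C↔T; transversions are all other mismatches.
Transitions: 2. Transversions: 1.
R = 2/1 = 2.00.

2.00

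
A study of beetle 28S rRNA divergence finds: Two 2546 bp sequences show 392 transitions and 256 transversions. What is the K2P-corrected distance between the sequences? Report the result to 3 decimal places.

P = 392/2546 ≈ 0.153967 and Q = 256/2546 ≈ 0.10055.
Under the Kimura two-parameter model, d = −½ ln(1 − 2P − Q) − ¼ ln(1 − 2Q).
1 − 2P − Q = 0.591516, giving −½ ln(0.591516) = 0.262533.
1 − 2Q = 0.7989, giving −¼ ln(0.7989) = 0.056130.
d = 0.262533 + 0.056130 = 0.318663.

0.319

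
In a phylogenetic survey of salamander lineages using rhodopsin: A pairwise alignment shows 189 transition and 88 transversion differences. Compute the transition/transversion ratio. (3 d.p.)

R = 189/88 = 2.147727… ≈ 2.148 (to 3 d.p.).

2.148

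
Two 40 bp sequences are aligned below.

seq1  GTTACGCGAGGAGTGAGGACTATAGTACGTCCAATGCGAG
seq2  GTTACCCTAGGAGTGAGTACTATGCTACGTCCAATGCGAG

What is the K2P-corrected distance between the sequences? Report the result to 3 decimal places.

0.137

Of 40 sites, 1 differences are transitions and 4 are transversions, so P = 1/40 = 0.025 and Q = 4/40 = 0.1.
Under the Kimura two-parameter model, d = −½ ln(1 − 2P − Q) − ¼ ln(1 − 2Q).
1 − 2P − Q = 0.85, giving −½ ln(0.85) = 0.081259.
1 − 2Q = 0.8, giving −¼ ln(0.8) = 0.055786.
d = 0.081259 + 0.055786 = 0.137045.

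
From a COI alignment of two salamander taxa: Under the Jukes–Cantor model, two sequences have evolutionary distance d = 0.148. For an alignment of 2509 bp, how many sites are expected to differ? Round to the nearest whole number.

337

Invert JC69: p = (3/4)(1 − e^(−4d/3)) = 0.75 × (1 − e^(-0.197333)) = 0.75 × (1 − 0.820917) = 0.134312.
Expected differing sites = pL ≈ 0.134312 × 2509 = 336.988808 ≈ 337.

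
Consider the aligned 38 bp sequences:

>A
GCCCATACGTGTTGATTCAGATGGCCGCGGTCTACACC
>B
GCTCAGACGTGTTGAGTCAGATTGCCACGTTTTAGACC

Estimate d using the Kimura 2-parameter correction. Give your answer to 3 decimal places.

Of 38 sites, 3 differences are transitions and 5 are transversions, so P = 3/38 ≈ 0.078947 and Q = 5/38 ≈ 0.131579.
Under the Kimura two-parameter model, d = −½ ln(1 − 2P − Q) − ¼ ln(1 − 2Q).
1 − 2P − Q = 0.710527, giving −½ ln(0.710527) = 0.170874.
1 − 2Q = 0.736842, giving −¼ ln(0.736842) = 0.076345.
d = 0.170874 + 0.076345 = 0.247219.

0.247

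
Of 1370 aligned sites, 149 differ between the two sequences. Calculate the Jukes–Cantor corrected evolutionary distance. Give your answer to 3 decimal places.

0.118

p = 149/1370 ≈ 0.108759.
d = −(3/4) ln(1 − 4p/3) = −0.75 ln(1 − 0.145012) = −0.75 ln(0.854988)
  = −0.75 × (-0.156668) = 0.117501 substitutions/site.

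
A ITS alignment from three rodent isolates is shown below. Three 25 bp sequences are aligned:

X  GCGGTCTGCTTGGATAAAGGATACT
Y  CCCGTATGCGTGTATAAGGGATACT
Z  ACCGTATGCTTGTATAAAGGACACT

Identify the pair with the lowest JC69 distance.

Y and Z

X–Y: 6/25 differ, p = 0.240, d = 0.289.
X–Z: 5/25 differ, p = 0.200, d = 0.233.
Y–Z: 4/25 differ, p = 0.160, d = 0.180.
The smallest distance is between Y and Z.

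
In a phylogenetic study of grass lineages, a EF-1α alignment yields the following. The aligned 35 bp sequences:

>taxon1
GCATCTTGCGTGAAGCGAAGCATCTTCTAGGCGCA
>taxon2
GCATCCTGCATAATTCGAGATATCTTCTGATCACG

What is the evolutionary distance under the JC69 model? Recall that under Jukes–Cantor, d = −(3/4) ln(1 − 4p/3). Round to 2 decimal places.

0.51

The sequences differ at 13 of 35 sites, so p = 13/35 ≈ 0.371429.
d = −(3/4) ln(1 − 4p/3) = −0.75 ln(1 − 0.495239) = −0.75 ln(0.504761)
  = −0.75 × (-0.683670) = 0.512753 substitutions/site.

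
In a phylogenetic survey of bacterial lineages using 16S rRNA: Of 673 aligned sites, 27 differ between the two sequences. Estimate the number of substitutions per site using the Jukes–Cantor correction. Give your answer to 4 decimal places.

p = 27/673 ≈ 0.040119.
d = −(3/4) ln(1 − 4p/3) = −0.75 ln(1 − 0.053492) = −0.75 ln(0.946508)
  = −0.75 × (-0.054976) = 0.041232 substitutions/site.

0.0412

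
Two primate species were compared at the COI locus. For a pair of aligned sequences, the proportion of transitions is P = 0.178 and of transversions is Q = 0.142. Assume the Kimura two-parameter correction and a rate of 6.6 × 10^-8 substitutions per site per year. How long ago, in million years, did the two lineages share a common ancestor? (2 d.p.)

3.24

Under the Kimura two-parameter model, d = −½ ln(1 − 2P − Q) − ¼ ln(1 − 2Q).
1 − 2P − Q = 0.502, giving −½ ln(0.502) = 0.344578.
1 − 2Q = 0.716, giving −¼ ln(0.716) = 0.083519.
d = 0.344578 + 0.083519 = 0.428097.
Under a molecular clock d = 2μt, so t = d/(2μ) = 0.428097 / (2 × 6.6 × 10^-8) = 3.24 million years.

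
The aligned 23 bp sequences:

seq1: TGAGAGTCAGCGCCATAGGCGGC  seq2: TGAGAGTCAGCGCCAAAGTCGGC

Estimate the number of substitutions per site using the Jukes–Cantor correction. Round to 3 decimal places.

The sequences differ at 2 of 23 sites (16, 19), so p = 2/23 ≈ 0.086957.
d = −(3/4) ln(1 − 4p/3) = −0.75 ln(1 − 0.115943) = −0.75 ln(0.884057)
  = −0.75 × (-0.123234) = 0.092426 substitutions/site.

0.092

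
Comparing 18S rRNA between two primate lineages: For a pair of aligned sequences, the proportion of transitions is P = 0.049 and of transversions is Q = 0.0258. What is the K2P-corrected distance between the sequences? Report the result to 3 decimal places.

0.079

Under the Kimura two-parameter model, d = −½ ln(1 − 2P − Q) − ¼ ln(1 − 2Q).
1 − 2P − Q = 0.8762, giving −½ ln(0.8762) = 0.066080.
1 − 2Q = 0.9484, giving −¼ ln(0.9484) = 0.013245.
d = 0.066080 + 0.013245 = 0.079325.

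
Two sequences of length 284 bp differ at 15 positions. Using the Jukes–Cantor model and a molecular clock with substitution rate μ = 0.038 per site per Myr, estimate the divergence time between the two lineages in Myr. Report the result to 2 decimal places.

0.72

p = 15/284 ≈ 0.052817.
d = −(3/4) ln(1 − 4p/3) = −0.75 ln(1 − 0.070423) = −0.75 ln(0.929577)
  = −0.75 × (-0.073026) = 0.054770 substitutions/site.
Under a molecular clock d = 2μt, so t = d/(2μ) = 0.054770 / (2 × 0.038) = 0.72 Myr.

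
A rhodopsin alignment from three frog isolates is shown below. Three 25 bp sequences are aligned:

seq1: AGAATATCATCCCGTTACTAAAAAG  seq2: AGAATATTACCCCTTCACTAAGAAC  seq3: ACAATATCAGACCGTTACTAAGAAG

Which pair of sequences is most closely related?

seq1–seq2: 6/25 differ, p = 0.240, d = 0.289.
seq1–seq3: 4/25 differ, p = 0.160, d = 0.180.
seq2–seq3: 7/25 differ, p = 0.280, d = 0.351.
The smallest distance is between seq1 and seq3.

seq1 and seq3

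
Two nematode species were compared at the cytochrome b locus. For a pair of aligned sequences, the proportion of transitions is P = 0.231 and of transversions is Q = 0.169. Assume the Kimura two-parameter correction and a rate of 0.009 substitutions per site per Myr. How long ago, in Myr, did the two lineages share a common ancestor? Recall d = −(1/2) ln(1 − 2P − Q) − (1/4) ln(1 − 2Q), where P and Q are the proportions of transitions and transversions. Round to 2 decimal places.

Under the Kimura two-parameter model, d = −½ ln(1 − 2P − Q) − ¼ ln(1 − 2Q).
1 − 2P − Q = 0.369, giving −½ ln(0.369) = 0.498479.
1 − 2Q = 0.662, giving −¼ ln(0.662) = 0.103122.
d = 0.498479 + 0.103122 = 0.601601.
Under a molecular clock d = 2μt, so t = d/(2μ) = 0.601601 / (2 × 0.009) = 33.42 Myr.

33.42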